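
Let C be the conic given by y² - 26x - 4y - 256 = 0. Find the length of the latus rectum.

26

Only y is squared. Complete the square in y: (y - 2)² = 26(x + 10).
Vertex (-10, 2); 4p = 26 so p = 13/2. Opens right.
Latus rectum length = |4p| = 26.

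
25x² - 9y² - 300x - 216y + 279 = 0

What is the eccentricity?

e = √34/5

Group: 25(x² - 12x) -9(y² + 24y) = -279
Completing the square gives 25(x - 6)² -9(y + 12)² = -279 + 900 - 1296 = -675.
Divide by -675: (y + 12)²/75 - (x - 6)²/27 = 1
Hyperbola, center (6, -12), transverse axis vertical; a² = 75, b² = 27.
c² = a² + b² = 102, so c = √102.
e = c/a = √102/5√3 = √34/5.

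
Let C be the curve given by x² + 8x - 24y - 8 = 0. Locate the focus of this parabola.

Only x is squared. Complete the square in x: (x + 4)² = 24(y + 1).
Vertex (-4, -1); 4p = 24 so p = 6. Opens up.
Focus is p units from the vertex along the axis: (h, k + p).

(-4, 5)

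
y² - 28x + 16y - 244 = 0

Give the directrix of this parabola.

x = -18

Only y is squared. Complete the square in y: (y + 8)² = 28(x + 11).
Vertex (-11, -8); 4p = 28 so p = 7. Opens right.
Directrix is the vertical line x = h − p = -11 − (7) = -18.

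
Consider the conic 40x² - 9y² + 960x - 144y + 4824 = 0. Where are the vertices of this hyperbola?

(-15, -8) and (-9, -8)

Group: 40(x² + 24x) -9(y² + 16y) = -4824
Complete the square in x and y: 40(x + 12)² -9(y + 8)² = -4824 + 5760 - 576 = 360
Divide by 360: (x + 12)²/9 - (y + 8)²/40 = 1
Hyperbola, center (-12, -8), transverse axis horizontal; a² = 9, b² = 40.
a = 3. Vertices at (h ± a, k).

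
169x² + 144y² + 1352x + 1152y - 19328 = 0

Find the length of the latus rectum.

288/13

Group the x- and y-terms: 169(x² + 8x) + 144(y² + 8y) = 19328
Completing the square gives 169(x + 4)² + 144(y + 4)² = 19328 + 2704 + 2304 = 24336.
Dividing both sides by 24336: (x + 4)²/144 + (y + 4)²/169 = 1
Ellipse, center (-4, -4), major axis vertical; a² = 169, b² = 144.
Latus rectum length = 2b²/a = 2·144/13 = 288/13.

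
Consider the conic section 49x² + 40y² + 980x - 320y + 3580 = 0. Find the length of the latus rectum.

80/7

Group the x- and y-terms: 49(x² + 20x) + 40(y² - 8y) = -3580
Complete the square: 49(x + 10)² + 40(y - 4)² = -3580 + 4900 + 640 = 1960
Dividing both sides by 1960: (x + 10)²/40 + (y - 4)²/49 = 1
Ellipse, center (-10, 4), major axis vertical; a² = 49, b² = 40.
Latus rectum length = 2b²/a = 2·40/7 = 80/7.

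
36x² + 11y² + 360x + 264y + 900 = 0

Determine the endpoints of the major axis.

Collect terms: 36(x² + 10x) + 11(y² + 24y) = -900
Complete the square in x and y: 36(x + 5)² + 11(y + 12)² = -900 + 900 + 1584 = 1584
Divide through by 1584 to get (x + 5)²/44 + (y + 12)²/144 = 1.
Ellipse, center (-5, -12), major axis vertical; a² = 144, b² = 44.
a = 12. Vertices at (h, k ± a).

(-5, -24) and (-5, 0)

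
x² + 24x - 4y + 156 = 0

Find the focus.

(-12, 4)

Only x is squared. Complete the square in x: (x + 12)² = 4(y - 3).
Vertex (-12, 3); 4p = 4 so p = 1. Opens up.
Focus is p units from the vertex along the axis: (h, k + p).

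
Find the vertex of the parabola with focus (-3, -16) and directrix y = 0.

The vertex is the midpoint between the focus and the directrix along the axis of symmetry.
Axis is vertical (directrix is horizontal). Vertex y-coordinate = (-16 + 0)/2 = -8; x-coordinate = -3.

(-3, -8)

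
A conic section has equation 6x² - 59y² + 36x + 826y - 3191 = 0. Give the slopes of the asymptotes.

Rearranging, 6(x² + 6x) -59(y² - 14y) = 3191.
Complete the square: 6(x + 3)² -59(y - 7)² = 3191 + 54 - 2891 = 354
Divide by 354: (x + 3)²/59 - (y - 7)²/6 = 1
Hyperbola, center (-3, 7), transverse axis horizontal; a² = 59, b² = 6.
For a horizontal hyperbola the asymptotes have slope ±b/a.
Here that is ±√6/√59 = ±√354/59.

√354/59 and -√354/59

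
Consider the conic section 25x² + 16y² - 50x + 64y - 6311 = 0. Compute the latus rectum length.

Group the x- and y-terms: 25(x² - 2x) + 16(y² + 4y) = 6311
Complete the square in x and y: 25(x - 1)² + 16(y + 2)² = 6311 + 25 + 64 = 6400
Divide by 6400: (x - 1)²/256 + (y + 2)²/400 = 1
Ellipse, center (1, -2), major axis vertical; a² = 400, b² = 256.
Latus rectum length = 2b²/a = 2·256/20 = 128/5.

128/5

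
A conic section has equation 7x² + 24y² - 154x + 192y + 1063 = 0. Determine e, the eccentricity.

e = √102/12

7(x² - 22x) + 24(y² + 8y) = -1063
Complete the square: 7(x - 11)² + 24(y + 4)² = -1063 + 847 + 384 = 168
Dividing both sides by 168: (x - 11)²/24 + (y + 4)²/7 = 1
Ellipse, center (11, -4), major axis horizontal; a² = 24, b² = 7.
c² = a² - b² = 17, so c = √17.
e = c/a = √17/2√6 = √102/12.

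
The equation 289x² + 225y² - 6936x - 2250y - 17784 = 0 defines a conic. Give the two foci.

(12, -3) and (12, 13)

289(x² - 24x) + 225(y² - 10y) = 17784
289(x - 12)² + 225(y - 5)² = 17784 + 41616 + 5625 = 65025
Dividing both sides by 65025: (x - 12)²/225 + (y - 5)²/289 = 1
Ellipse, center (12, 5), major axis vertical; a² = 289, b² = 225.
c² = a² - b² = 289 - 225 = 64, so c = 8.
Foci lie on the vertical axis through the center: (h, k ± c).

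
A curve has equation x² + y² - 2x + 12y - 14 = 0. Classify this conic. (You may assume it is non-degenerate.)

circle

No xy term. Coefficients of x² and y² are A = 1, C = 1.
A = C (same sign) ⇒ circle.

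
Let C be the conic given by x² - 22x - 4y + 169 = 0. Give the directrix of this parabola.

y = 11

Only x is squared. Complete the square in x: (x - 11)² = 4(y - 12).
Vertex (11, 12); 4p = 4 so p = 1. Opens up.
Directrix is the horizontal line y = k − p = 12 − (1) = 11.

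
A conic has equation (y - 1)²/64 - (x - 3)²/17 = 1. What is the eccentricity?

Center (3, 1). The positive term is the y-term, so the transverse axis is vertical; a² = 64, b² = 17.
c² = a² + b² = 81, so c = 9.
e = c/a = 9/8.

e = 9/8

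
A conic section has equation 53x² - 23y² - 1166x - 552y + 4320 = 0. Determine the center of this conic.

(11, -12)

Collect terms: 53(x² - 22x) -23(y² + 24y) = -4320
Complete the square in x and y: 53(x - 11)² -23(y + 12)² = -4320 + 6413 - 3312 = -1219
Dividing both sides by -1219: (y + 12)²/53 - (x - 11)²/23 = 1
Hyperbola with center (11, -12).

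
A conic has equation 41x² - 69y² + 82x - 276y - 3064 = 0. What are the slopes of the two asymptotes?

√2829/69 and -√2829/69

Collect terms: 41(x² + 2x) -69(y² + 4y) = 3064
Complete the square: 41(x + 1)² -69(y + 2)² = 3064 + 41 - 276 = 2829
Dividing both sides by 2829: (x + 1)²/69 - (y + 2)²/41 = 1
Hyperbola, center (-1, -2), transverse axis horizontal; a² = 69, b² = 41.
For a horizontal hyperbola the asymptotes have slope ±b/a.
Here that is ±√41/√69 = ±√2829/69.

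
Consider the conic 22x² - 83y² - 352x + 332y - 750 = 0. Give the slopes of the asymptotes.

Collect terms: 22(x² - 16x) -83(y² - 4y) = 750
Complete the square in x and y: 22(x - 8)² -83(y - 2)² = 750 + 1408 - 332 = 1826
Divide through by 1826 to get (x - 8)²/83 - (y - 2)²/22 = 1.
Hyperbola, center (8, 2), transverse axis horizontal; a² = 83, b² = 22.
For a horizontal hyperbola the asymptotes have slope ±b/a.
Here that is ±√22/√83 = ±√1826/83.

√1826/83 and -√1826/83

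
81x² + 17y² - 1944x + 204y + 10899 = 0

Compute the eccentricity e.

e = 8/9

81(x² - 24x) + 17(y² + 12y) = -10899
Completing the square gives 81(x - 12)² + 17(y + 6)² = -10899 + 11664 + 612 = 1377.
Divide by 1377: (x - 12)²/17 + (y + 6)²/81 = 1
Ellipse, center (12, -6), major axis vertical; a² = 81, b² = 17.
c² = a² - b² = 64, so c = 8.
e = c/a = 8/9.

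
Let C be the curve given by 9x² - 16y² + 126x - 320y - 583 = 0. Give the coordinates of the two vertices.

Rearranging, 9(x² + 14x) -16(y² + 20y) = 583.
Complete the square: 9(x + 7)² -16(y + 10)² = 583 + 441 - 1600 = -576
Divide by -576: (y + 10)²/36 - (x + 7)²/64 = 1
Hyperbola, center (-7, -10), transverse axis vertical; a² = 36, b² = 64.
a = 6. Vertices at (h, k ± a).

(-7, -16) and (-7, -4)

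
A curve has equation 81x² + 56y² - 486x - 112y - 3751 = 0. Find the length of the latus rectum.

Collect terms: 81(x² - 6x) + 56(y² - 2y) = 3751
Complete the square in x and y: 81(x - 3)² + 56(y - 1)² = 3751 + 729 + 56 = 4536
Dividing both sides by 4536: (x - 3)²/56 + (y - 1)²/81 = 1
Ellipse, center (3, 1), major axis vertical; a² = 81, b² = 56.
Latus rectum length = 2b²/a = 2·56/9 = 112/9.

112/9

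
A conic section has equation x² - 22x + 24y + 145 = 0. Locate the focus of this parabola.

(11, -7)

Only x is squared. Complete the square in x: (x - 11)² = -24(y + 1).
Vertex (11, -1); 4p = -24 so p = -6. Opens down.
Focus is p units from the vertex along the axis: (h, k + p).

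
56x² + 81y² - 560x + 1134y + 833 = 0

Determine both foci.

Rearranging, 56(x² - 10x) + 81(y² + 14y) = -833.
Complete the square in x and y: 56(x - 5)² + 81(y + 7)² = -833 + 1400 + 3969 = 4536
Divide by 4536: (x - 5)²/81 + (y + 7)²/56 = 1
Ellipse, center (5, -7), major axis horizontal; a² = 81, b² = 56.
c² = a² - b² = 81 - 56 = 25, so c = 5.
Foci lie on the horizontal axis through the center: (h ± c, k).

(0, -7) and (10, -7)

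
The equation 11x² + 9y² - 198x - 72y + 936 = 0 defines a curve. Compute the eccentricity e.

Collect terms: 11(x² - 18x) + 9(y² - 8y) = -936
11(x - 9)² + 9(y - 4)² = -936 + 891 + 144 = 99
Dividing both sides by 99: (x - 9)²/9 + (y - 4)²/11 = 1
Ellipse, center (9, 4), major axis vertical; a² = 11, b² = 9.
c² = a² - b² = 2, so c = √2.
e = c/a = √2/√11 = √22/11.

e = √22/11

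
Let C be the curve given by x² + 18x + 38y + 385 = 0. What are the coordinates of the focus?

(-9, -35/2)

Only x is squared. Complete the square in x: (x + 9)² = -38(y + 8).
Vertex (-9, -8); 4p = -38 so p = -19/2. Opens down.
Focus is p units from the vertex along the axis: (h, k + p).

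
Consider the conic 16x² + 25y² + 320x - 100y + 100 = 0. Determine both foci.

Group the x- and y-terms: 16(x² + 20x) + 25(y² - 4y) = -100
Complete the square in x and y: 16(x + 10)² + 25(y - 2)² = -100 + 1600 + 100 = 1600
Divide through by 1600 to get (x + 10)²/100 + (y - 2)²/64 = 1.
Ellipse, center (-10, 2), major axis horizontal; a² = 100, b² = 64.
c² = a² - b² = 100 - 64 = 36, so c = 6.
Foci lie on the horizontal axis through the center: (h ± c, k).

(-16, 2) and (-4, 2)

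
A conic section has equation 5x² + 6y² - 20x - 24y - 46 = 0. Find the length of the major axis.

Group: 5(x² - 4x) + 6(y² - 4y) = 46
Complete the square: 5(x - 2)² + 6(y - 2)² = 46 + 20 + 24 = 90
Divide through by 90 to get (x - 2)²/18 + (y - 2)²/15 = 1.
Ellipse, center (2, 2), major axis horizontal; a² = 18, b² = 15.
a² = 18 so a = 3√2; the major axis has length 2a = 6√2.

6√2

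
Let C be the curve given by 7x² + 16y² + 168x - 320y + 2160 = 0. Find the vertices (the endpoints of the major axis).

(-20, 10) and (-4, 10)

Group the x- and y-terms: 7(x² + 24x) + 16(y² - 20y) = -2160
Complete the square: 7(x + 12)² + 16(y - 10)² = -2160 + 1008 + 1600 = 448
Divide by 448: (x + 12)²/64 + (y - 10)²/28 = 1
Ellipse, center (-12, 10), major axis horizontal; a² = 64, b² = 28.
a = 8. Vertices at (h ± a, k).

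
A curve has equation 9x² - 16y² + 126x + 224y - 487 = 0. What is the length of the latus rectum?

Rearranging, 9(x² + 14x) -16(y² - 14y) = 487.
Completing the square gives 9(x + 7)² -16(y - 7)² = 487 + 441 - 784 = 144.
Divide through by 144 to get (x + 7)²/16 - (y - 7)²/9 = 1.
Hyperbola, center (-7, 7), transverse axis horizontal; a² = 16, b² = 9.
Latus rectum length = 2b²/a = 2·9/4 = 9/2.

9/2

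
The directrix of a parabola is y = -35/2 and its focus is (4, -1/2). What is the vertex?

(4, -9)

The vertex is the midpoint between the focus and the directrix along the axis of symmetry.
Axis is vertical (directrix is horizontal). Vertex y-coordinate = (-1/2 + (-35/2))/2 = -9; x-coordinate = 4.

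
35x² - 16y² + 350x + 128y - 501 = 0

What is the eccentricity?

e = √51/4

Group: 35(x² + 10x) -16(y² - 8y) = 501
Complete the square: 35(x + 5)² -16(y - 4)² = 501 + 875 - 256 = 1120
Divide by 1120: (x + 5)²/32 - (y - 4)²/70 = 1
Hyperbola, center (-5, 4), transverse axis horizontal; a² = 32, b² = 70.
c² = a² + b² = 102, so c = √102.
e = c/a = √102/4√2 = √51/4.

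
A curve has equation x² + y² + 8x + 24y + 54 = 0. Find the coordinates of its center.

(-4, -12)

(x² + 8x) + (y² + 24y) = -54
Completing the square gives (x + 4)² + (y + 12)² = -54 + 16 + 144 = 106.
So (x + 4)² + (y + 12)² = 106.
Circle centered at (-4, -12) with r² = 106.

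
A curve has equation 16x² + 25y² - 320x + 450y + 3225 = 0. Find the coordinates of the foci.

(7, -9) and (13, -9)

16(x² - 20x) + 25(y² + 18y) = -3225
Complete the square in x and y: 16(x - 10)² + 25(y + 9)² = -3225 + 1600 + 2025 = 400
Divide through by 400 to get (x - 10)²/25 + (y + 9)²/16 = 1.
Ellipse, center (10, -9), major axis horizontal; a² = 25, b² = 16.
c² = a² - b² = 25 - 16 = 9, so c = 3.
Foci lie on the horizontal axis through the center: (h ± c, k).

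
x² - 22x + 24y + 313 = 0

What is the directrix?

Only x is squared. Complete the square in x: (x - 11)² = -24(y + 8).
Vertex (11, -8); 4p = -24 so p = -6. Opens down.
Directrix is the horizontal line y = k − p = -8 − (-6) = -2.

y = -2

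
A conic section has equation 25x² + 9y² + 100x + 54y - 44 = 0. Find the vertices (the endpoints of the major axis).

Rearranging, 25(x² + 4x) + 9(y² + 6y) = 44.
Complete the square: 25(x + 2)² + 9(y + 3)² = 44 + 100 + 81 = 225
Divide through by 225 to get (x + 2)²/9 + (y + 3)²/25 = 1.
Ellipse, center (-2, -3), major axis vertical; a² = 25, b² = 9.
a = 5. Vertices at (h, k ± a).

(-2, -8) and (-2, 2)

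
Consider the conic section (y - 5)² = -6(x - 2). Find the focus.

(1/2, 5)

Vertex (2, 5); 4p = -6 so p = -3/2. Opens left.
Focus is p units from the vertex along the axis: (h + p, k).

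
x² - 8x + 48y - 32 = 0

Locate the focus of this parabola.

(4, -11)

Only x is squared. Complete the square in x: (x - 4)² = -48(y - 1).
Vertex (4, 1); 4p = -48 so p = -12. Opens down.
Focus is p units from the vertex along the axis: (h, k + p).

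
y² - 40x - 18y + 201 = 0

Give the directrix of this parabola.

Only y is squared. Complete the square in y: (y - 9)² = 40(x - 3).
Vertex (3, 9); 4p = 40 so p = 10. Opens right.
Directrix is the vertical line x = h − p = 3 − (10) = -7.

x = -7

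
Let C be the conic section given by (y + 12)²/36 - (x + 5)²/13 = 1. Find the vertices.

Center (-5, -12). The positive term is the y-term, so the transverse axis is vertical; a² = 36, b² = 13.
a = 6. Vertices at (h, k ± a).

(-5, -18) and (-5, -6)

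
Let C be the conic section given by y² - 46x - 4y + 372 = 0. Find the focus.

(39/2, 2)

Only y is squared. Complete the square in y: (y - 2)² = 46(x - 8).
Vertex (8, 2); 4p = 46 so p = 23/2. Opens right.
Focus is p units from the vertex along the axis: (h + p, k).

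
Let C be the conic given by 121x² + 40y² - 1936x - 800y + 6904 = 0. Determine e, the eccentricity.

e = 9/11

Collect terms: 121(x² - 16x) + 40(y² - 20y) = -6904
121(x - 8)² + 40(y - 10)² = -6904 + 7744 + 4000 = 4840
Dividing both sides by 4840: (x - 8)²/40 + (y - 10)²/121 = 1
Ellipse, center (8, 10), major axis vertical; a² = 121, b² = 40.
c² = a² - b² = 81, so c = 9.
e = c/a = 9/11.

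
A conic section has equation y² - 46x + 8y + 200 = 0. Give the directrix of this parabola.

x = -15/2

Only y is squared. Complete the square in y: (y + 4)² = 46(x - 4).
Vertex (4, -4); 4p = 46 so p = 23/2. Opens right.
Directrix is the vertical line x = h − p = 4 − (23/2) = -15/2.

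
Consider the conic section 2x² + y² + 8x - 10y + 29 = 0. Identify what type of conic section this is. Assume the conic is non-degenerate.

ellipse

No xy term. Coefficients of x² and y² are A = 2, C = 1.
A and C have the same sign but A ≠ C ⇒ ellipse.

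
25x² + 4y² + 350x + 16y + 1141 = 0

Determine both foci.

(-7, -2 - √21) and (-7, -2 + √21)

Group: 25(x² + 14x) + 4(y² + 4y) = -1141
Complete the square: 25(x + 7)² + 4(y + 2)² = -1141 + 1225 + 16 = 100
Divide by 100: (x + 7)²/4 + (y + 2)²/25 = 1
Ellipse, center (-7, -2), major axis vertical; a² = 25, b² = 4.
c² = a² - b² = 25 - 4 = 21, so c = √21.
Foci lie on the vertical axis through the center: (h, k ± c).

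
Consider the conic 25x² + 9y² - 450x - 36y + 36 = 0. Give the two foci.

(9, -10) and (9, 14)

Group: 25(x² - 18x) + 9(y² - 4y) = -36
Complete the square: 25(x - 9)² + 9(y - 2)² = -36 + 2025 + 36 = 2025
Dividing both sides by 2025: (x - 9)²/81 + (y - 2)²/225 = 1
Ellipse, center (9, 2), major axis vertical; a² = 225, b² = 81.
c² = a² - b² = 225 - 81 = 144, so c = 12.
Foci lie on the vertical axis through the center: (h, k ± c).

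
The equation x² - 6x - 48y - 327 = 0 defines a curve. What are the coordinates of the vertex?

Only x is squared. Complete the square in x: (x - 3)² = 48(y + 7).
Vertex (3, -7); 4p = 48 so p = 12. Opens up.

(3, -7)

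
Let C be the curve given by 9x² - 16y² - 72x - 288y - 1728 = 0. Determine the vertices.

Group the x- and y-terms: 9(x² - 8x) -16(y² + 18y) = 1728
Completing the square gives 9(x - 4)² -16(y + 9)² = 1728 + 144 - 1296 = 576.
Dividing both sides by 576: (x - 4)²/64 - (y + 9)²/36 = 1
Hyperbola, center (4, -9), transverse axis horizontal; a² = 64, b² = 36.
a = 8. Vertices at (h ± a, k).

(-4, -9) and (12, -9)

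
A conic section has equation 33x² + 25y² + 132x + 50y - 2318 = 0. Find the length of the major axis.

Group the x- and y-terms: 33(x² + 4x) + 25(y² + 2y) = 2318
Complete the square: 33(x + 2)² + 25(y + 1)² = 2318 + 132 + 25 = 2475
Divide through by 2475 to get (x + 2)²/75 + (y + 1)²/99 = 1.
Ellipse, center (-2, -1), major axis vertical; a² = 99, b² = 75.
a² = 99 so a = 3√11; the major axis has length 2a = 6√11.

6√11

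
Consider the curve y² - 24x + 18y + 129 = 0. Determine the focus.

(8, -9)

Only y is squared. Complete the square in y: (y + 9)² = 24(x - 2).
Vertex (2, -9); 4p = 24 so p = 6. Opens right.
Focus is p units from the vertex along the axis: (h + p, k).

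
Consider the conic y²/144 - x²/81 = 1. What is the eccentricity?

Center (0, 0). The positive term is the y-term, so the transverse axis is vertical; a² = 144, b² = 81.
c² = a² + b² = 225, so c = 15.
e = c/a = 15/12 = 5/4.

e = 5/4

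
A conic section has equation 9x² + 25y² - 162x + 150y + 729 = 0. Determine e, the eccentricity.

Group the x- and y-terms: 9(x² - 18x) + 25(y² + 6y) = -729
Completing the square gives 9(x - 9)² + 25(y + 3)² = -729 + 729 + 225 = 225.
Dividing both sides by 225: (x - 9)²/25 + (y + 3)²/9 = 1
Ellipse, center (9, -3), major axis horizontal; a² = 25, b² = 9.
c² = a² - b² = 16, so c = 4.
e = c/a = 4/5.

e = 4/5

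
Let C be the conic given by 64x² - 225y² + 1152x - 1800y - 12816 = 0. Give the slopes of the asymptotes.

8/15 and -8/15

Group the x- and y-terms: 64(x² + 18x) -225(y² + 8y) = 12816
Complete the square in x and y: 64(x + 9)² -225(y + 4)² = 12816 + 5184 - 3600 = 14400
Divide through by 14400 to get (x + 9)²/225 - (y + 4)²/64 = 1.
Hyperbola, center (-9, -4), transverse axis horizontal; a² = 225, b² = 64.
For a horizontal hyperbola the asymptotes have slope ±b/a.
Here that is ±8/15.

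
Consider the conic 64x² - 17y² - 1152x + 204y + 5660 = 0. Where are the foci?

(9, -3) and (9, 15)

Group the x- and y-terms: 64(x² - 18x) -17(y² - 12y) = -5660
64(x - 9)² -17(y - 6)² = -5660 + 5184 - 612 = -1088
Dividing both sides by -1088: (y - 6)²/64 - (x - 9)²/17 = 1
Hyperbola, center (9, 6), transverse axis vertical; a² = 64, b² = 17.
c² = a² + b² = 64 + 17 = 81, so c = 9.
Foci lie on the vertical axis through the center: (h, k ± c).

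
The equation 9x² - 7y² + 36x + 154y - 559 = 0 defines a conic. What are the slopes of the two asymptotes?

Group: 9(x² + 4x) -7(y² - 22y) = 559
Completing the square gives 9(x + 2)² -7(y - 11)² = 559 + 36 - 847 = -252.
Dividing both sides by -252: (y - 11)²/36 - (x + 2)²/28 = 1
Hyperbola, center (-2, 11), transverse axis vertical; a² = 36, b² = 28.
For a vertical hyperbola the asymptotes have slope ±a/b.
Here that is ±6/2√7 = ±3√7/7.

3√7/7 and -3√7/7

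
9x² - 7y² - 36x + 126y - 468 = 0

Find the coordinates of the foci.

(2, 5) and (2, 13)

Collect terms: 9(x² - 4x) -7(y² - 18y) = 468
9(x - 2)² -7(y - 9)² = 468 + 36 - 567 = -63
Divide by -63: (y - 9)²/9 - (x - 2)²/7 = 1
Hyperbola, center (2, 9), transverse axis vertical; a² = 9, b² = 7.
c² = a² + b² = 9 + 7 = 16, so c = 4.
Foci lie on the vertical axis through the center: (h, k ± c).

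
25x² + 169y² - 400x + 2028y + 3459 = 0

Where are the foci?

(-4, -6) and (20, -6)

Collect terms: 25(x² - 16x) + 169(y² + 12y) = -3459
Complete the square in x and y: 25(x - 8)² + 169(y + 6)² = -3459 + 1600 + 6084 = 4225
Dividing both sides by 4225: (x - 8)²/169 + (y + 6)²/25 = 1
Ellipse, center (8, -6), major axis horizontal; a² = 169, b² = 25.
c² = a² - b² = 169 - 25 = 144, so c = 12.
Foci lie on the horizontal axis through the center: (h ± c, k).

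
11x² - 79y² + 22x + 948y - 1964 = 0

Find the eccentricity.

e = 3√110/11

Group the x- and y-terms: 11(x² + 2x) -79(y² - 12y) = 1964
Complete the square in x and y: 11(x + 1)² -79(y - 6)² = 1964 + 11 - 2844 = -869
Divide through by -869 to get (y - 6)²/11 - (x + 1)²/79 = 1.
Hyperbola, center (-1, 6), transverse axis vertical; a² = 11, b² = 79.
c² = a² + b² = 90, so c = 3√10.
e = c/a = 3√10/√11 = 3√110/11.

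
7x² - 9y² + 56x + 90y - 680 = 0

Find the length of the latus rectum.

14

7(x² + 8x) -9(y² - 10y) = 680
Completing the square gives 7(x + 4)² -9(y - 5)² = 680 + 112 - 225 = 567.
Divide by 567: (x + 4)²/81 - (y - 5)²/63 = 1
Hyperbola, center (-4, 5), transverse axis horizontal; a² = 81, b² = 63.
Latus rectum length = 2b²/a = 2·63/9 = 14.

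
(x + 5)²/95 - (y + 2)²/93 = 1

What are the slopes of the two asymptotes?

Center (-5, -2). The positive term is the x-term, so the transverse axis is horizontal; a² = 95, b² = 93.
For a horizontal hyperbola the asymptotes have slope ±b/a.
Here that is ±√93/√95 = ±√8835/95.

√8835/95 and -√8835/95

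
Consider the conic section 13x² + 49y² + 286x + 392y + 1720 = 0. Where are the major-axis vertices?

13(x² + 22x) + 49(y² + 8y) = -1720
13(x + 11)² + 49(y + 4)² = -1720 + 1573 + 784 = 637
Divide by 637: (x + 11)²/49 + (y + 4)²/13 = 1
Ellipse, center (-11, -4), major axis horizontal; a² = 49, b² = 13.
a = 7. Vertices at (h ± a, k).

(-18, -4) and (-4, -4)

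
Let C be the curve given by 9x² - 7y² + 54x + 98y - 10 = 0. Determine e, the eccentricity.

e = 4/3

Rearranging, 9(x² + 6x) -7(y² - 14y) = 10.
Complete the square in x and y: 9(x + 3)² -7(y - 7)² = 10 + 81 - 343 = -252
Divide by -252: (y - 7)²/36 - (x + 3)²/28 = 1
Hyperbola, center (-3, 7), transverse axis vertical; a² = 36, b² = 28.
c² = a² + b² = 64, so c = 8.
e = c/a = 8/6 = 4/3.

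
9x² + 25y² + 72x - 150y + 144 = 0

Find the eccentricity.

e = 4/5

Collect terms: 9(x² + 8x) + 25(y² - 6y) = -144
Complete the square in x and y: 9(x + 4)² + 25(y - 3)² = -144 + 144 + 225 = 225
Dividing both sides by 225: (x + 4)²/25 + (y - 3)²/9 = 1
Ellipse, center (-4, 3), major axis horizontal; a² = 25, b² = 9.
c² = a² - b² = 16, so c = 4.
e = c/a = 4/5.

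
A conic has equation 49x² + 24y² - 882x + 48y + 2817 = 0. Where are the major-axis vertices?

(9, -8) and (9, 6)

49(x² - 18x) + 24(y² + 2y) = -2817
49(x - 9)² + 24(y + 1)² = -2817 + 3969 + 24 = 1176
Dividing both sides by 1176: (x - 9)²/24 + (y + 1)²/49 = 1
Ellipse, center (9, -1), major axis vertical; a² = 49, b² = 24.
a = 7. Vertices at (h, k ± a).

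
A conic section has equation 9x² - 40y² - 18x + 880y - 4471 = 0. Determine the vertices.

(1, 8) and (1, 14)

Rearranging, 9(x² - 2x) -40(y² - 22y) = 4471.
Complete the square in x and y: 9(x - 1)² -40(y - 11)² = 4471 + 9 - 4840 = -360
Divide by -360: (y - 11)²/9 - (x - 1)²/40 = 1
Hyperbola, center (1, 11), transverse axis vertical; a² = 9, b² = 40.
a = 3. Vertices at (h, k ± a).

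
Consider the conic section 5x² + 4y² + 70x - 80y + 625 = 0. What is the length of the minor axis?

4

Collect terms: 5(x² + 14x) + 4(y² - 20y) = -625
5(x + 7)² + 4(y - 10)² = -625 + 245 + 400 = 20
Divide through by 20 to get (x + 7)²/4 + (y - 10)²/5 = 1.
Ellipse, center (-7, 10), major axis vertical; a² = 5, b² = 4.
b² = 4 so b = 2; the minor axis has length 2b = 4.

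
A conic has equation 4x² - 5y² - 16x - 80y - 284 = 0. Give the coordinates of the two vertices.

(2, -10) and (2, -6)

Collect terms: 4(x² - 4x) -5(y² + 16y) = 284
4(x - 2)² -5(y + 8)² = 284 + 16 - 320 = -20
Dividing both sides by -20: (y + 8)²/4 - (x - 2)²/5 = 1
Hyperbola, center (2, -8), transverse axis vertical; a² = 4, b² = 5.
a = 2. Vertices at (h, k ± a).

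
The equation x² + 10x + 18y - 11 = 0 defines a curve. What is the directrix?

y = 13/2

Only x is squared. Complete the square in x: (x + 5)² = -18(y - 2).
Vertex (-5, 2); 4p = -18 so p = -9/2. Opens down.
Directrix is the horizontal line y = k − p = 2 − (-9/2) = 13/2.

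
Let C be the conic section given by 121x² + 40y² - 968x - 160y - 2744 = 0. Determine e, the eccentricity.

Group the x- and y-terms: 121(x² - 8x) + 40(y² - 4y) = 2744
Complete the square: 121(x - 4)² + 40(y - 2)² = 2744 + 1936 + 160 = 4840
Divide by 4840: (x - 4)²/40 + (y - 2)²/121 = 1
Ellipse, center (4, 2), major axis vertical; a² = 121, b² = 40.
c² = a² - b² = 81, so c = 9.
e = c/a = 9/11.

e = 9/11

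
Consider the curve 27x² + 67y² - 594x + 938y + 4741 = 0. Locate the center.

(11, -7)

Group: 27(x² - 22x) + 67(y² + 14y) = -4741
Completing the square gives 27(x - 11)² + 67(y + 7)² = -4741 + 3267 + 3283 = 1809.
Divide by 1809: (x - 11)²/67 + (y + 7)²/27 = 1
Ellipse with center (11, -7).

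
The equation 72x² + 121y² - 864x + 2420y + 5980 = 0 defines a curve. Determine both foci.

(-1, -10) and (13, -10)

72(x² - 12x) + 121(y² + 20y) = -5980
Completing the square gives 72(x - 6)² + 121(y + 10)² = -5980 + 2592 + 12100 = 8712.
Divide through by 8712 to get (x - 6)²/121 + (y + 10)²/72 = 1.
Ellipse, center (6, -10), major axis horizontal; a² = 121, b² = 72.
c² = a² - b² = 121 - 72 = 49, so c = 7.
Foci lie on the horizontal axis through the center: (h ± c, k).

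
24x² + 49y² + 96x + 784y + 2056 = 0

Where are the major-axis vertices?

(-9, -8) and (5, -8)

Collect terms: 24(x² + 4x) + 49(y² + 16y) = -2056
Complete the square: 24(x + 2)² + 49(y + 8)² = -2056 + 96 + 3136 = 1176
Divide by 1176: (x + 2)²/49 + (y + 8)²/24 = 1
Ellipse, center (-2, -8), major axis horizontal; a² = 49, b² = 24.
a = 7. Vertices at (h ± a, k).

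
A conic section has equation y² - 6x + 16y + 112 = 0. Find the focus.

Only y is squared. Complete the square in y: (y + 8)² = 6(x - 8).
Vertex (8, -8); 4p = 6 so p = 3/2. Opens right.
Focus is p units from the vertex along the axis: (h + p, k).

(19/2, -8)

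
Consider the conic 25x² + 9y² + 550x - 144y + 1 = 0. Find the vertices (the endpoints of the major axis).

(-11, -12) and (-11, 28)

Group the x- and y-terms: 25(x² + 22x) + 9(y² - 16y) = -1
25(x + 11)² + 9(y - 8)² = -1 + 3025 + 576 = 3600
Divide through by 3600 to get (x + 11)²/144 + (y - 8)²/400 = 1.
Ellipse, center (-11, 8), major axis vertical; a² = 400, b² = 144.
a = 20. Vertices at (h, k ± a).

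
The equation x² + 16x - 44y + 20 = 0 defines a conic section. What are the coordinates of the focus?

Only x is squared. Complete the square in x: (x + 8)² = 44(y + 1).
Vertex (-8, -1); 4p = 44 so p = 11. Opens up.
Focus is p units from the vertex along the axis: (h, k + p).

(-8, 10)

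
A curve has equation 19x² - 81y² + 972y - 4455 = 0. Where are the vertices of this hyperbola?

(-9, 6) and (9, 6)

Rearranging, 19x² -81(y² - 12y) = 4455.
Completing the square gives 19x² -81(y - 6)² = 4455 + 0 - 2916 = 1539.
Dividing both sides by 1539: x²/81 - (y - 6)²/19 = 1
Hyperbola, center (0, 6), transverse axis horizontal; a² = 81, b² = 19.
a = 9. Vertices at (h ± a, k).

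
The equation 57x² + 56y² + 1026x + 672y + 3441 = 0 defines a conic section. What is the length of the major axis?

57(x² + 18x) + 56(y² + 12y) = -3441
Complete the square in x and y: 57(x + 9)² + 56(y + 6)² = -3441 + 4617 + 2016 = 3192
Dividing both sides by 3192: (x + 9)²/56 + (y + 6)²/57 = 1
Ellipse, center (-9, -6), major axis vertical; a² = 57, b² = 56.
a² = 57 so a = √57; the major axis has length 2a = 2√57.

2√57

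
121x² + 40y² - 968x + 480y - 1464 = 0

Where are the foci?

Group: 121(x² - 8x) + 40(y² + 12y) = 1464
121(x - 4)² + 40(y + 6)² = 1464 + 1936 + 1440 = 4840
Divide by 4840: (x - 4)²/40 + (y + 6)²/121 = 1
Ellipse, center (4, -6), major axis vertical; a² = 121, b² = 40.
c² = a² - b² = 121 - 40 = 81, so c = 9.
Foci lie on the vertical axis through the center: (h, k ± c).

(4, -15) and (4, 3)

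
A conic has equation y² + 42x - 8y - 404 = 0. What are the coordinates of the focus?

Only y is squared. Complete the square in y: (y - 4)² = -42(x - 10).
Vertex (10, 4); 4p = -42 so p = -21/2. Opens left.
Focus is p units from the vertex along the axis: (h + p, k).

(-1/2, 4)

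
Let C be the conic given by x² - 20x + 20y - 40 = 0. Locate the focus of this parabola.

Only x is squared. Complete the square in x: (x - 10)² = -20(y - 7).
Vertex (10, 7); 4p = -20 so p = -5. Opens down.
Focus is p units from the vertex along the axis: (h, k + p).

(10, 2)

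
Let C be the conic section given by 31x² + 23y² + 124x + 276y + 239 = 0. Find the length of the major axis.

31(x² + 4x) + 23(y² + 12y) = -239
Completing the square gives 31(x + 2)² + 23(y + 6)² = -239 + 124 + 828 = 713.
Divide by 713: (x + 2)²/23 + (y + 6)²/31 = 1
Ellipse, center (-2, -6), major axis vertical; a² = 31, b² = 23.
a² = 31 so a = √31; the major axis has length 2a = 2√31.

2√31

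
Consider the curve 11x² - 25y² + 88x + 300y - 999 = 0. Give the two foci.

(-10, 6) and (2, 6)

11(x² + 8x) -25(y² - 12y) = 999
11(x + 4)² -25(y - 6)² = 999 + 176 - 900 = 275
Divide by 275: (x + 4)²/25 - (y - 6)²/11 = 1
Hyperbola, center (-4, 6), transverse axis horizontal; a² = 25, b² = 11.
c² = a² + b² = 25 + 11 = 36, so c = 6.
Foci lie on the horizontal axis through the center: (h ± c, k).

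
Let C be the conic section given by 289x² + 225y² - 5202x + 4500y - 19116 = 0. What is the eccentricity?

Group the x- and y-terms: 289(x² - 18x) + 225(y² + 20y) = 19116
289(x - 9)² + 225(y + 10)² = 19116 + 23409 + 22500 = 65025
Dividing both sides by 65025: (x - 9)²/225 + (y + 10)²/289 = 1
Ellipse, center (9, -10), major axis vertical; a² = 289, b² = 225.
c² = a² - b² = 64, so c = 8.
e = c/a = 8/17.

e = 8/17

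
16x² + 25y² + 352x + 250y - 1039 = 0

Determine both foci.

(-20, -5) and (-2, -5)

Collect terms: 16(x² + 22x) + 25(y² + 10y) = 1039
Completing the square gives 16(x + 11)² + 25(y + 5)² = 1039 + 1936 + 625 = 3600.
Divide by 3600: (x + 11)²/225 + (y + 5)²/144 = 1
Ellipse, center (-11, -5), major axis horizontal; a² = 225, b² = 144.
c² = a² - b² = 225 - 144 = 81, so c = 9.
Foci lie on the horizontal axis through the center: (h ± c, k).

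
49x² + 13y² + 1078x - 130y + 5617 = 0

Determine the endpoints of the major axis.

(-11, -2) and (-11, 12)

Rearranging, 49(x² + 22x) + 13(y² - 10y) = -5617.
Complete the square in x and y: 49(x + 11)² + 13(y - 5)² = -5617 + 5929 + 325 = 637
Dividing both sides by 637: (x + 11)²/13 + (y - 5)²/49 = 1
Ellipse, center (-11, 5), major axis vertical; a² = 49, b² = 13.
a = 7. Vertices at (h, k ± a).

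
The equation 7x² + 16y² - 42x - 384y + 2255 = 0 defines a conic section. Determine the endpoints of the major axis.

7(x² - 6x) + 16(y² - 24y) = -2255
Complete the square in x and y: 7(x - 3)² + 16(y - 12)² = -2255 + 63 + 2304 = 112
Divide through by 112 to get (x - 3)²/16 + (y - 12)²/7 = 1.
Ellipse, center (3, 12), major axis horizontal; a² = 16, b² = 7.
a = 4. Vertices at (h ± a, k).

(-1, 12) and (7, 12)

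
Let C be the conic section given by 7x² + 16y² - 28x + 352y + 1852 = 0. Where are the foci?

(-1, -11) and (5, -11)

Rearranging, 7(x² - 4x) + 16(y² + 22y) = -1852.
Completing the square gives 7(x - 2)² + 16(y + 11)² = -1852 + 28 + 1936 = 112.
Dividing both sides by 112: (x - 2)²/16 + (y + 11)²/7 = 1
Ellipse, center (2, -11), major axis horizontal; a² = 16, b² = 7.
c² = a² - b² = 16 - 7 = 9, so c = 3.
Foci lie on the horizontal axis through the center: (h ± c, k).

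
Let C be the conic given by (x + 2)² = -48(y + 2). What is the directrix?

Vertex (-2, -2); 4p = -48 so p = -12. Opens down.
Directrix is the horizontal line y = k − p = -2 − (-12) = 10.

y = 10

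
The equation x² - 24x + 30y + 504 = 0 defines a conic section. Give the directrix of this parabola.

Only x is squared. Complete the square in x: (x - 12)² = -30(y + 12).
Vertex (12, -12); 4p = -30 so p = -15/2. Opens down.
Directrix is the horizontal line y = k − p = -12 − (-15/2) = -9/2.

y = -9/2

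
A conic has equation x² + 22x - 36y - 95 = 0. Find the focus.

(-11, 3)

Only x is squared. Complete the square in x: (x + 11)² = 36(y + 6).
Vertex (-11, -6); 4p = 36 so p = 9. Opens up.
Focus is p units from the vertex along the axis: (h, k + p).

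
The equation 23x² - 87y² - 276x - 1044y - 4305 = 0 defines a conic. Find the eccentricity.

e = √9570/87

Rearranging, 23(x² - 12x) -87(y² + 12y) = 4305.
23(x - 6)² -87(y + 6)² = 4305 + 828 - 3132 = 2001
Dividing both sides by 2001: (x - 6)²/87 - (y + 6)²/23 = 1
Hyperbola, center (6, -6), transverse axis horizontal; a² = 87, b² = 23.
c² = a² + b² = 110, so c = √110.
e = c/a = √110/√87 = √9570/87.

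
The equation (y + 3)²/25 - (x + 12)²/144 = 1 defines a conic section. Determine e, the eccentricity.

e = 13/5

Center (-12, -3). The positive term is the y-term, so the transverse axis is vertical; a² = 25, b² = 144.
c² = a² + b² = 169, so c = 13.
e = c/a = 13/5.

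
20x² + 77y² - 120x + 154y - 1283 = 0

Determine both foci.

(3 - √57, -1) and (3 + √57, -1)

Group the x- and y-terms: 20(x² - 6x) + 77(y² + 2y) = 1283
20(x - 3)² + 77(y + 1)² = 1283 + 180 + 77 = 1540
Divide by 1540: (x - 3)²/77 + (y + 1)²/20 = 1
Ellipse, center (3, -1), major axis horizontal; a² = 77, b² = 20.
c² = a² - b² = 77 - 20 = 57, so c = √57.
Foci lie on the horizontal axis through the center: (h ± c, k).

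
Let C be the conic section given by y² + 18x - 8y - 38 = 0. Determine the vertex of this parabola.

Only y is squared. Complete the square in y: (y - 4)² = -18(x - 3).
Vertex (3, 4); 4p = -18 so p = -9/2. Opens left.

(3, 4)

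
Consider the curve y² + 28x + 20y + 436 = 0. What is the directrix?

x = -5

Only y is squared. Complete the square in y: (y + 10)² = -28(x + 12).
Vertex (-12, -10); 4p = -28 so p = -7. Opens left.
Directrix is the vertical line x = h − p = -12 − (-7) = -5.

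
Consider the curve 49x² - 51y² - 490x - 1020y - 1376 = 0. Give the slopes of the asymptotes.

49(x² - 10x) -51(y² + 20y) = 1376
Complete the square: 49(x - 5)² -51(y + 10)² = 1376 + 1225 - 5100 = -2499
Dividing both sides by -2499: (y + 10)²/49 - (x - 5)²/51 = 1
Hyperbola, center (5, -10), transverse axis vertical; a² = 49, b² = 51.
For a vertical hyperbola the asymptotes have slope ±a/b.
Here that is ±7/√51 = ±7√51/51.

7√51/51 and -7√51/51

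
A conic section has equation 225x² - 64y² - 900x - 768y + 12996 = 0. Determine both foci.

225(x² - 4x) -64(y² + 12y) = -12996
225(x - 2)² -64(y + 6)² = -12996 + 900 - 2304 = -14400
Dividing both sides by -14400: (y + 6)²/225 - (x - 2)²/64 = 1
Hyperbola, center (2, -6), transverse axis vertical; a² = 225, b² = 64.
c² = a² + b² = 225 + 64 = 289, so c = 17.
Foci lie on the vertical axis through the center: (h, k ± c).

(2, -23) and (2, 11)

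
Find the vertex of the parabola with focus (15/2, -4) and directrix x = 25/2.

(10, -4)

The vertex is the midpoint between the focus and the directrix along the axis of symmetry.
Axis is horizontal (directrix is vertical). Vertex x-coordinate = (15/2 + 25/2)/2 = 10; y-coordinate = -4.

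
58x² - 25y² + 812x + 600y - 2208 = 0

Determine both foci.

58(x² + 14x) -25(y² - 24y) = 2208
Complete the square in x and y: 58(x + 7)² -25(y - 12)² = 2208 + 2842 - 3600 = 1450
Divide through by 1450 to get (x + 7)²/25 - (y - 12)²/58 = 1.
Hyperbola, center (-7, 12), transverse axis horizontal; a² = 25, b² = 58.
c² = a² + b² = 25 + 58 = 83, so c = √83.
Foci lie on the horizontal axis through the center: (h ± c, k).

(-7 - √83, 12) and (-7 + √83, 12)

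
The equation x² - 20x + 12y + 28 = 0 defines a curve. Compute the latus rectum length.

12

Only x is squared. Complete the square in x: (x - 10)² = -12(y - 6).
Vertex (10, 6); 4p = -12 so p = -3. Opens down.
Latus rectum length = |4p| = 12.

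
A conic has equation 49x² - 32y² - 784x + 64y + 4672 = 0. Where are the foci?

(8, -8) and (8, 10)

Group: 49(x² - 16x) -32(y² - 2y) = -4672
49(x - 8)² -32(y - 1)² = -4672 + 3136 - 32 = -1568
Divide through by -1568 to get (y - 1)²/49 - (x - 8)²/32 = 1.
Hyperbola, center (8, 1), transverse axis vertical; a² = 49, b² = 32.
c² = a² + b² = 49 + 32 = 81, so c = 9.
Foci lie on the vertical axis through the center: (h, k ± c).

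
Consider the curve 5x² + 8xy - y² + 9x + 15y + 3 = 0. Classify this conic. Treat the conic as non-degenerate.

A = 5, B = 8, C = -1.
Discriminant B² − 4AC = 8² − 4·5·(-1) = 84.
B² − 4AC > 0 ⇒ hyperbola.

hyperbola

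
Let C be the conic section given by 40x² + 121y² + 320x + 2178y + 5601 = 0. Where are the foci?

(-13, -9) and (5, -9)

40(x² + 8x) + 121(y² + 18y) = -5601
Completing the square gives 40(x + 4)² + 121(y + 9)² = -5601 + 640 + 9801 = 4840.
Divide through by 4840 to get (x + 4)²/121 + (y + 9)²/40 = 1.
Ellipse, center (-4, -9), major axis horizontal; a² = 121, b² = 40.
c² = a² - b² = 121 - 40 = 81, so c = 9.
Foci lie on the horizontal axis through the center: (h ± c, k).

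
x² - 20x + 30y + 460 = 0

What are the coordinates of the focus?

(10, -39/2)

Only x is squared. Complete the square in x: (x - 10)² = -30(y + 12).
Vertex (10, -12); 4p = -30 so p = -15/2. Opens down.
Focus is p units from the vertex along the axis: (h, k + p).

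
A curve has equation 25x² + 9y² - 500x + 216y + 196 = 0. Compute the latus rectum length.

72/5

25(x² - 20x) + 9(y² + 24y) = -196
Complete the square in x and y: 25(x - 10)² + 9(y + 12)² = -196 + 2500 + 1296 = 3600
Dividing both sides by 3600: (x - 10)²/144 + (y + 12)²/400 = 1
Ellipse, center (10, -12), major axis vertical; a² = 400, b² = 144.
Latus rectum length = 2b²/a = 2·144/20 = 72/5.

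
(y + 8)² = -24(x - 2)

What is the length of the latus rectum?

Vertex (2, -8); 4p = -24 so p = -6. Opens left.
Latus rectum length = |4p| = 24.

24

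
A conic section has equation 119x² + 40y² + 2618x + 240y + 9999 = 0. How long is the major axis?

2√119

119(x² + 22x) + 40(y² + 6y) = -9999
119(x + 11)² + 40(y + 3)² = -9999 + 14399 + 360 = 4760
Divide through by 4760 to get (x + 11)²/40 + (y + 3)²/119 = 1.
Ellipse, center (-11, -3), major axis vertical; a² = 119, b² = 40.
a² = 119 so a = √119; the major axis has length 2a = 2√119.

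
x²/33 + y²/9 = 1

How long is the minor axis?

Center (0, 0). The larger denominator 33 sits under the x-term, so the major axis is horizontal; a² = 33, b² = 9.
b² = 9 so b = 3; the minor axis has length 2b = 6.

6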